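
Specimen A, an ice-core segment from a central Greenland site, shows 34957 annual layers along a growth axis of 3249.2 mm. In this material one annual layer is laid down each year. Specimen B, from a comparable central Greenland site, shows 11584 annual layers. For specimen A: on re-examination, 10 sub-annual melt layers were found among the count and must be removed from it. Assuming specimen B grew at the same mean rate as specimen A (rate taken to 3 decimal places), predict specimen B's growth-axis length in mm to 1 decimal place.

1077.3 mm

Specimen A: correcting the raw count gives 34957 − 10 = 34947 true annual layers.
A: Mean rate = 3249.2 mm / 34947 years ≈ 0.093 mm/yr.
Length of B = 0.093 × 11584 = 1077.3 mm.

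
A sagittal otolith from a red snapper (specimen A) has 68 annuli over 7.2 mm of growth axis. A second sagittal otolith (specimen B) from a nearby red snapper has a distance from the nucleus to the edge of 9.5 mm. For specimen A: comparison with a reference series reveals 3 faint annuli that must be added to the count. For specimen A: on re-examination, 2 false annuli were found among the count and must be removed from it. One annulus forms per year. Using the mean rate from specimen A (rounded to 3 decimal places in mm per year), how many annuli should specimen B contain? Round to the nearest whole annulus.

Specimen A: true annulus count = 68 − 2 + 3 = 69.
A: 7.2 mm over 69 years gives 7.2 / 69 ≈ 0.104 mm per year.
Specimen B: 9.5 mm / 0.104 mm per year = 91.35 years ≈ 91 annuli.

91 annuli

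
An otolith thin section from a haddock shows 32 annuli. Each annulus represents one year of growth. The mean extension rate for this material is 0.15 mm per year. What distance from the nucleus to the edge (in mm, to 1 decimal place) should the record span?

4.8 mm

The record spans 32 years at 0.15 mm per year.
32 years at 0.15 mm/year gives 0.15 × 32 = 4.8 mm.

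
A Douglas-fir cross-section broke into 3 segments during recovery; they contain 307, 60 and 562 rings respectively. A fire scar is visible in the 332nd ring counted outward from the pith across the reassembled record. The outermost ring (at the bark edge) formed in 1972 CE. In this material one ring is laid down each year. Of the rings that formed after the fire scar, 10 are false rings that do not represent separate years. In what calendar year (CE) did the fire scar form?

Total rings = 307 + 60 + 562 = 929.
929 − 332 = 597 rings lie beyond the fire scar toward the bark edge.
Removing the 10 false rings leaves 597 − 10 = 587 true rings beyond the fire scar.
The ring at the bark edge is 1972 CE, so the fire scar dates to 1972 − 587 = 1385 CE.

1385 CE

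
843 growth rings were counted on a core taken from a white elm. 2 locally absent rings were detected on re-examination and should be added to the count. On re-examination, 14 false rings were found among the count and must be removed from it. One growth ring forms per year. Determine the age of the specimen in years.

831 years

After corrections the count is 843 − 14 + 2 = 831 growth rings.
One growth ring per year makes the duration 831 years.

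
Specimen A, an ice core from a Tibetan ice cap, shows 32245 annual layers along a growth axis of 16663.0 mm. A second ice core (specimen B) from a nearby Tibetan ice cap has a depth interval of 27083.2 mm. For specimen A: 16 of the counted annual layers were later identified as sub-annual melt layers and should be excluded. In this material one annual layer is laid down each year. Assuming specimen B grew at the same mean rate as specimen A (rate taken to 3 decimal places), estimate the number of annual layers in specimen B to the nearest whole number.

52385 annual layers

Specimen A: adjusted count: 32245 − 16 = 32229 annual layers.
A: Extension rate ≈ 16663.0 / 32229 = 0.517 mm/yr.
B spans 27083.2 / 0.517 = 52385.30 years ≈ 52385 annual layers.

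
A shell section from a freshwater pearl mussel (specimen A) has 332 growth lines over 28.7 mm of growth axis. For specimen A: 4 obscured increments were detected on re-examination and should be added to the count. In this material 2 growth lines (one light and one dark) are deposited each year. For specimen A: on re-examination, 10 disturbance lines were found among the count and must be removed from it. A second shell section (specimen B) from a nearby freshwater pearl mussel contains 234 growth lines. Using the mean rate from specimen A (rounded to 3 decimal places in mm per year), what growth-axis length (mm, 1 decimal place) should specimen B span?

20.6 mm

Specimen A: correcting the raw count gives 332 − 10 + 4 = 326 true growth lines.
Specimen A: 326 growth lines at 2 per year is 326 / 2 = 163 years.
A: Mean rate = 28.7 mm / 163 years ≈ 0.176 mm per year.
Specimen B: dividing by 2 growth lines per year: 234 / 2 = 117 years. B's length ≈ 0.176 × 117 = 20.6 mm.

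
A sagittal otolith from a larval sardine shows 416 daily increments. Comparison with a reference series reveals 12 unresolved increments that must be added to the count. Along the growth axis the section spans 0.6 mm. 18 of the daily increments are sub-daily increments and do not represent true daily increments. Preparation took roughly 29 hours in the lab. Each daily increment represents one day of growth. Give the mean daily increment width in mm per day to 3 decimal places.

Correcting the raw count gives 416 − 18 + 12 = 410 true daily increments.
0.6 mm over 410 days gives 0.6 / 410 ≈ 0.001 mm per day.

0.001 mm per day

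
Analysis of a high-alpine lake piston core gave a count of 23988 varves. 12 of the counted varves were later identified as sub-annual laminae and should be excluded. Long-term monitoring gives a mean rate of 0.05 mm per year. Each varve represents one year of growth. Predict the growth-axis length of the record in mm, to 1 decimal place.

1198.8 mm

After corrections the count is 23988 − 12 = 23976 varves.
23976 years at 0.05 mm/year gives 0.05 × 23976 = 1198.8 mm.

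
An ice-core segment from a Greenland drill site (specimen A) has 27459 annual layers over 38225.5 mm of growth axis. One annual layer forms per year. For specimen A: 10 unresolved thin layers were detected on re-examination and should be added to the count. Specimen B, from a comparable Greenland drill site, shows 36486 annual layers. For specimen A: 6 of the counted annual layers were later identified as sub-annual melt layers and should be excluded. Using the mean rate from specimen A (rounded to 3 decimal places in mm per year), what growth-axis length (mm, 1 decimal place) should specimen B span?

Specimen A: correcting the raw count gives 27459 − 6 + 10 = 27463 true annual layers.
A: 38225.5 mm over 27463 years gives 38225.5 / 27463 ≈ 1.392 mm/yr.
Length of B = 1.392 × 36486 = 50788.5 mm.

50788.5 mm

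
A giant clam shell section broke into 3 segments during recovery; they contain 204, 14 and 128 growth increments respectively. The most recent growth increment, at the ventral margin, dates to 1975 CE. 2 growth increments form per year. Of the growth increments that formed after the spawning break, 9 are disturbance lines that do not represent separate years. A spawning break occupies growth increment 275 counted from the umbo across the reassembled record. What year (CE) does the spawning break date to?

1944 CE

Total growth increments = 204 + 14 + 128 = 346.
346 − 275 = 71 growth increments lie beyond the spawning break toward the ventral margin.
71 − 9 false = 62 true growth increments after the spawning break.
With 2 growth increments per year, 62 / 2 = 31 years.
Counting back 31 years from 1975 CE places the spawning break in 1975 − 31 = 1944 CE.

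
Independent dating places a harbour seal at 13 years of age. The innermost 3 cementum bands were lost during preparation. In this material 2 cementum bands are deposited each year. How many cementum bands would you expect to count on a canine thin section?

Expected cementum bands: 13 × 2 = 26.
26 − 3 missed = 23 cementum bands expected in the prepared section.

23 cementum bands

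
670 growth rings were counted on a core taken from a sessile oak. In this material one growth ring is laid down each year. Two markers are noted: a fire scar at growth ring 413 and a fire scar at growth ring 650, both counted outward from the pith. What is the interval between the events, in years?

650 − 413 = 237 growth rings lie between the two events.
That is 237 years at one growth ring per year.

237 years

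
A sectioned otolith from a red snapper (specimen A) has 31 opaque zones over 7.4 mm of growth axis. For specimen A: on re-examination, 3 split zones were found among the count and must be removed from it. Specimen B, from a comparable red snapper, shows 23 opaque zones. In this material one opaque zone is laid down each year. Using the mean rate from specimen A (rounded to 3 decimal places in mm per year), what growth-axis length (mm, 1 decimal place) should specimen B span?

6.1 mm

Specimen A: after corrections the count is 31 − 3 = 28 opaque zones.
A: Mean rate = 7.4 mm / 28 years ≈ 0.264 mm per year.
Length of B = 0.264 × 23 = 6.1 mm.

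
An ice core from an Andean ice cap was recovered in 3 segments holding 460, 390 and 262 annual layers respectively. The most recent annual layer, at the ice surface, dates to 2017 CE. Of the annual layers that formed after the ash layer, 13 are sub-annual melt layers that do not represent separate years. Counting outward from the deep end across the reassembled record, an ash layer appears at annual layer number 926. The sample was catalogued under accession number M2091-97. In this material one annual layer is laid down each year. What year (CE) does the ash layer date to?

1844 CE

Total annual layers = 460 + 390 + 262 = 1112.
Between annual layer 926 and the ice surface there are 1112 − 926 = 186 annual layers.
Excluding 13 false annual layers: 186 − 13 = 173.
Counting back 173 years from 2017 CE places the ash layer in 2017 − 173 = 1844 CE.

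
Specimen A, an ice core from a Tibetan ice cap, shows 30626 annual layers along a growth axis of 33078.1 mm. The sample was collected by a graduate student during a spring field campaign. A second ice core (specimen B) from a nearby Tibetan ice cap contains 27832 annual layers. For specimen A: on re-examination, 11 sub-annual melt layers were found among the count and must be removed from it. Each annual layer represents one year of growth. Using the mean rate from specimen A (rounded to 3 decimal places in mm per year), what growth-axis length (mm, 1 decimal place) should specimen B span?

Specimen A: true annual layer count = 30626 − 11 = 30615.
A: Mean rate = 33078.1 mm / 30615 years ≈ 1.080 mm/year.
Length of B = 1.080 × 27832 = 30058.6 mm.

30058.6 mm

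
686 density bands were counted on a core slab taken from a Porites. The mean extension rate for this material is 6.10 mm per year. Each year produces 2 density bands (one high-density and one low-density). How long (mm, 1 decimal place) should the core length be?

2092.3 mm

Dividing by 2 density bands per year: 686 / 2 = 343 years.
Predicted length = 6.10 mm/year × 343 years = 2092.3 mm.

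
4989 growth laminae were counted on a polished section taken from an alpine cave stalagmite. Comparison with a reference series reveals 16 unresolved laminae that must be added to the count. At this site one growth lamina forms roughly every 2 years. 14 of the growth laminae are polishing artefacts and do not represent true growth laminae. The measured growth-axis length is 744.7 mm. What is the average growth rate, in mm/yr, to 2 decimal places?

0.07 mm/yr

Adjusted count: 4989 − 14 + 16 = 4991 growth laminae.
Multiplying by 2 years per growth lamina: 4991 × 2 = 9982 years.
744.7 mm over 9982 years gives 744.7 / 9982 ≈ 0.07 mm/yr.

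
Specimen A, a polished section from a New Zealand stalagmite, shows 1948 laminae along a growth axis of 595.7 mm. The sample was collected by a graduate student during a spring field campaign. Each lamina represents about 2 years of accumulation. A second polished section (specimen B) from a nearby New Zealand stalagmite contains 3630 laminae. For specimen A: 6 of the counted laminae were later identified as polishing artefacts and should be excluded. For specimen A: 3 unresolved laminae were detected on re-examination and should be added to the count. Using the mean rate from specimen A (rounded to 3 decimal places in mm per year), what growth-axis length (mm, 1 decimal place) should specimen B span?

1110.8 mm

Specimen A: after corrections the count is 1948 − 6 + 3 = 1945 laminae.
Specimen A: at 2 years per lamina, 1945 × 2 = 3890 years.
A: Mean rate = 595.7 mm / 3890 years ≈ 0.153 mm/yr.
Specimen B: multiplying by 2 years per lamina: 3630 × 2 = 7260 years. For B, 0.153 mm/year × 7260 years = 1110.8 mm.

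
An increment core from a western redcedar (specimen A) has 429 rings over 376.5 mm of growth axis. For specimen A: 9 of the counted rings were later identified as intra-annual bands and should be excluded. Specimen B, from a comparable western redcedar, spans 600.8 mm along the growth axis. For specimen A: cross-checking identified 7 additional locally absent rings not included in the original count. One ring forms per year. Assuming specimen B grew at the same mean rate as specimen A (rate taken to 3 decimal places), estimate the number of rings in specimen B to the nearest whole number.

681 rings

Specimen A: true ring count = 429 − 9 + 7 = 427.
A: 376.5 mm over 427 years gives 376.5 / 427 ≈ 0.882 mm/yr.
B spans 600.8 / 0.882 = 681.18 years ≈ 681 rings.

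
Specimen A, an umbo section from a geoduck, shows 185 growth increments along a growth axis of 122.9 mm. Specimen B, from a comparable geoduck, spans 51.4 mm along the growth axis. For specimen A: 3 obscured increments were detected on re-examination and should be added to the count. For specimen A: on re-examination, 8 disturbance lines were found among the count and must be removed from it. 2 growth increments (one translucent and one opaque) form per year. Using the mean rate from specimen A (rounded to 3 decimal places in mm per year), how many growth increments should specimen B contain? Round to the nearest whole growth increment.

Specimen A: true growth increment count = 185 − 8 + 3 = 180.
Specimen A: dividing by 2 growth increments per year: 180 / 2 = 90 years.
A: Extension rate ≈ 122.9 / 90 = 1.366 mm/yr.
For B, 51.4 / 1.366 = 37.63 years; at 2 growth increments per year that is 37.63 × 2 ≈ 75 growth increments.

75 growth increments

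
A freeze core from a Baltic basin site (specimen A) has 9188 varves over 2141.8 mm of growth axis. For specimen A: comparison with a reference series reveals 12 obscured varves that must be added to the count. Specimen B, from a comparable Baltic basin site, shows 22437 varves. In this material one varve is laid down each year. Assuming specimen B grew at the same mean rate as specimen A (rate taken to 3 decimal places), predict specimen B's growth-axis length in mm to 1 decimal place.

5227.8 mm

Specimen A: correcting the raw count gives 9188 + 12 = 9200 true varves.
A: Extension rate ≈ 2141.8 / 9200 = 0.233 mm/yr.
Length of B = 0.233 × 22437 = 5227.8 mm.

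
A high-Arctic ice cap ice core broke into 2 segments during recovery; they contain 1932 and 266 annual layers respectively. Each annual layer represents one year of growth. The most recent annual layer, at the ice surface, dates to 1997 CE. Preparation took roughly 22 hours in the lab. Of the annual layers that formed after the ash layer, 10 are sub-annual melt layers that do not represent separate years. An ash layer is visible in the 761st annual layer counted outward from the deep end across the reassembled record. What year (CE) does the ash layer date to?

570 CE

Total annual layers = 1932 + 266 = 2198.
The ash layer sits at annual layer 761 from the deep end, so 2198 − 761 = 1437 annual layers formed after it.
Excluding 10 false annual layers: 1437 − 10 = 1427.
1997 − 1427 = 570 CE.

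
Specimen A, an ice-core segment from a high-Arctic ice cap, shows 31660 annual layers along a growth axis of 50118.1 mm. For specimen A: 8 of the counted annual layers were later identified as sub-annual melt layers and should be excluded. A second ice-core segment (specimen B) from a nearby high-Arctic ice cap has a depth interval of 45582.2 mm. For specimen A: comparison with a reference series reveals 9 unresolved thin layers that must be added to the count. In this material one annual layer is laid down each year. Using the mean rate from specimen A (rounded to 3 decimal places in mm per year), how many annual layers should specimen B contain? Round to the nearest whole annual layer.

Specimen A: true annual layer count = 31660 − 8 + 9 = 31661.
A: Mean rate = 50118.1 mm / 31661 years ≈ 1.583 mm/year.
B spans 45582.2 / 1.583 = 28794.82 years ≈ 28795 annual layers.

28795 annual layers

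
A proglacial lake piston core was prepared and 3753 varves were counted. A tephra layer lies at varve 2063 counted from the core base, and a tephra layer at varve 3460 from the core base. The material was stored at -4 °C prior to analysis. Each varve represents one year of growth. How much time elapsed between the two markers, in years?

1397 years

The two markers are separated by 3460 − 2063 = 1397 varves.
At one varve per year, 1397 years elapsed between them.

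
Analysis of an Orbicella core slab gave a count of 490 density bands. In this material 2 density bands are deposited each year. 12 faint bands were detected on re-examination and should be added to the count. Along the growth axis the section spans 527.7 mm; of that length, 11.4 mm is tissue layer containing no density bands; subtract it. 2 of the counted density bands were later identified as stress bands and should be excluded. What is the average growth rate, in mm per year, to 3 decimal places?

After corrections the count is 490 − 2 + 12 = 500 density bands.
Dividing by 2 density bands per year: 500 / 2 = 250 years.
Net length = 527.7 − 11.4 = 516.3 mm.
Mean rate = 516.3 mm / 250 years ≈ 2.065 mm per year.

2.065 mm per year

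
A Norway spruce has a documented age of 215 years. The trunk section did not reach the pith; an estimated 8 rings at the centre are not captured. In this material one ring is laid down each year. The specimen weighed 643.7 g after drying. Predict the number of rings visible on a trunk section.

Expected rings over 215 years: 215.
Less the 8 uncaptured rings: 215 − 8 = 207.

207 rings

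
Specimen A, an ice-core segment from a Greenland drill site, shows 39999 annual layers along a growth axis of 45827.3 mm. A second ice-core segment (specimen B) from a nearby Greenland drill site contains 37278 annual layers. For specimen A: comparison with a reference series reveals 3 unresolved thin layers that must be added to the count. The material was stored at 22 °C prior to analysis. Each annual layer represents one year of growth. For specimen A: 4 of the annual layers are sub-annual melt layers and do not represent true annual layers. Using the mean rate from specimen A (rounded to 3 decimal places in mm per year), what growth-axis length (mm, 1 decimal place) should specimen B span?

42720.6 mm

Specimen A: after corrections the count is 39999 − 4 + 3 = 39998 annual layers.
A: Extension rate ≈ 45827.3 / 39998 = 1.146 mm/yr.
For B, 1.146 mm/year × 37278 years = 42720.6 mm.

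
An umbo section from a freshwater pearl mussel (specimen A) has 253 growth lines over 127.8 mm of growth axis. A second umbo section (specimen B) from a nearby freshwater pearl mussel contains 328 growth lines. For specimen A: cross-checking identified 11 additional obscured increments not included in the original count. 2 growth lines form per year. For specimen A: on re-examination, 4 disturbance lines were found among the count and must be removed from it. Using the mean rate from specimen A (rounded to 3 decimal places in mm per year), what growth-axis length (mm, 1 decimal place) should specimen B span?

Specimen A: correcting the raw count gives 253 − 4 + 11 = 260 true growth lines.
Specimen A: with 2 growth lines per year, 260 / 2 = 130 years.
A: 127.8 mm over 130 years gives 127.8 / 130 ≈ 0.983 mm/year.
Specimen B: 328 growth lines at 2 per year is 328 / 2 = 164 years. For B, 0.983 mm/year × 164 years = 161.2 mm.

161.2 mm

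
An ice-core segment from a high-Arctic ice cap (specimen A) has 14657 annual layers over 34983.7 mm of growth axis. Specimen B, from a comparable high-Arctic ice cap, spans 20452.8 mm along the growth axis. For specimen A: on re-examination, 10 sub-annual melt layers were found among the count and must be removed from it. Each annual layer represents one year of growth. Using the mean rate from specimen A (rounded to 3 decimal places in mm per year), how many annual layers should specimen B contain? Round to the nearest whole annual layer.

8565 annual layers

Specimen A: true annual layer count = 14657 − 10 = 14647.
A: 34983.7 mm over 14647 years gives 34983.7 / 14647 ≈ 2.388 mm/year.
B spans 20452.8 / 2.388 = 8564.82 years ≈ 8565 annual layers.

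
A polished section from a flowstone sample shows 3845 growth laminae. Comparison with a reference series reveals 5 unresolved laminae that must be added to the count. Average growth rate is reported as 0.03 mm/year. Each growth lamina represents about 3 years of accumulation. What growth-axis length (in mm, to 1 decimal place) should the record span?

346.5 mm

Correcting the raw count gives 3845 + 5 = 3850 true growth laminae.
Multiplying by 3 years per growth lamina: 3850 × 3 = 11550 years.
Predicted length = 0.03 mm/year × 11550 years = 346.5 mm.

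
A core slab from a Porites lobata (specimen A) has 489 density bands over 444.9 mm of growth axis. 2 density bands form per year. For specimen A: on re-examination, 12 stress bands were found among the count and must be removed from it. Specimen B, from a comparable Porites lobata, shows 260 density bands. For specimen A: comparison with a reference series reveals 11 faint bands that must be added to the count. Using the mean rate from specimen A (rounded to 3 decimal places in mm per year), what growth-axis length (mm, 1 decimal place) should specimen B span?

Specimen A: correcting the raw count gives 489 − 12 + 11 = 488 true density bands.
Specimen A: with 2 density bands per year, 488 / 2 = 244 years.
A: Extension rate ≈ 444.9 / 244 = 1.823 mm/yr.
Specimen B: dividing by 2 density bands per year: 260 / 2 = 130 years. B's length ≈ 1.823 × 130 = 237.0 mm.

237.0 mm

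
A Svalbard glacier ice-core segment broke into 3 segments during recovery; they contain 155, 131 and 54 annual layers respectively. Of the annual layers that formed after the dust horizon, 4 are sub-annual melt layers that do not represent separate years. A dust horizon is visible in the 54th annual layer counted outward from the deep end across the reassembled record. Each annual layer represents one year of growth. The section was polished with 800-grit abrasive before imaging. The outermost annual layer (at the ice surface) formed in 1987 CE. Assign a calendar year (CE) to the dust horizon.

1705 CE

Total annual layers = 155 + 131 + 54 = 340.
The dust horizon sits at annual layer 54 from the deep end, so 340 − 54 = 286 annual layers formed after it.
286 − 4 false = 282 true annual layers after the dust horizon.
1987 − 282 = 1705 CE.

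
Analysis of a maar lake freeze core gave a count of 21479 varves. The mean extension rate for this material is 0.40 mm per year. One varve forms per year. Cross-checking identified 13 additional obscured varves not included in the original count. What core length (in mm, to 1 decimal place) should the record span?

8596.8 mm

Correcting the raw count gives 21479 + 13 = 21492 true varves.
Predicted length = 0.40 mm/year × 21492 years = 8596.8 mm.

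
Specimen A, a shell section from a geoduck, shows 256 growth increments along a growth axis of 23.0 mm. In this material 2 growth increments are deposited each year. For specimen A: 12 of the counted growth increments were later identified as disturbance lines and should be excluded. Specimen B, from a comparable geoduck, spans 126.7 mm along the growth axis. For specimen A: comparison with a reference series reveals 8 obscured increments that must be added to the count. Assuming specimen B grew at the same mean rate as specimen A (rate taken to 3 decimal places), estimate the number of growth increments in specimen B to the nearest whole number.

Specimen A: after corrections the count is 256 − 12 + 8 = 252 growth increments.
Specimen A: 252 growth increments at 2 per year is 252 / 2 = 126 years.
A: Extension rate ≈ 23.0 / 126 = 0.183 mm per year.
For B, 126.7 / 0.183 = 692.35 years; at 2 growth increments per year that is 692.35 × 2 ≈ 1385 growth increments.

1385 growth increments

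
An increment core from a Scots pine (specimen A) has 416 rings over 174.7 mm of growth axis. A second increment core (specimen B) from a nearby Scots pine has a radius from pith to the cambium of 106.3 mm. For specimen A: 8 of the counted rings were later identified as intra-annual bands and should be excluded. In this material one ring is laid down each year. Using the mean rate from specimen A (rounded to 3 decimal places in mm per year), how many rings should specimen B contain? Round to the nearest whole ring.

248 rings

Specimen A: adjusted count: 416 − 8 = 408 rings.
A: Mean rate = 174.7 mm / 408 years ≈ 0.428 mm/yr.
For B, 106.3 / 0.428 = 248.36 years ≈ 248 rings.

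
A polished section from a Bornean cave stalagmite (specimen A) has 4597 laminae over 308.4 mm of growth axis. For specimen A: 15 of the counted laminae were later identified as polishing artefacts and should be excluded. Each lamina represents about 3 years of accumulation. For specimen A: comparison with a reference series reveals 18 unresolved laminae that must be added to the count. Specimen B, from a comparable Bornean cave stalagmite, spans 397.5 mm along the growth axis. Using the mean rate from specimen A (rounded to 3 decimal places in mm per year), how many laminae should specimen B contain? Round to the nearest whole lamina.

Specimen A: true lamina count = 4597 − 15 + 18 = 4600.
Specimen A: at 3 years per lamina, 4600 × 3 = 13800 years.
A: Mean rate = 308.4 mm / 13800 years ≈ 0.022 mm/yr.
B spans 397.5 / 0.022 = 18068.18 years; at 3 years per lamina that is 18068.18 / 3 ≈ 6023 laminae.

6023 laminae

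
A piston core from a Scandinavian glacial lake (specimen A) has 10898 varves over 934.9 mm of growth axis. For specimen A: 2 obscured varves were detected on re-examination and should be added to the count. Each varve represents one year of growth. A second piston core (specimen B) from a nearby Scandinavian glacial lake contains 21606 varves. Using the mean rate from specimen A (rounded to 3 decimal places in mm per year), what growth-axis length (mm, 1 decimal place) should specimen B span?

1858.1 mm

Specimen A: adjusted count: 10898 + 2 = 10900 varves.
A: Mean rate = 934.9 mm / 10900 years ≈ 0.086 mm/year.
Length of B = 0.086 × 21606 = 1858.1 mm.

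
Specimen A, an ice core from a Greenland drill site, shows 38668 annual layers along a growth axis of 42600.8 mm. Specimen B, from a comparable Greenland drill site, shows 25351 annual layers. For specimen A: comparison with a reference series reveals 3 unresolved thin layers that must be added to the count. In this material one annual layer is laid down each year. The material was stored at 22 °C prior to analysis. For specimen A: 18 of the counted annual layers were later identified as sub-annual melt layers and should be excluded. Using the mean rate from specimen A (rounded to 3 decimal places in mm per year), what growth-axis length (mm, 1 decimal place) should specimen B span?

Specimen A: after corrections the count is 38668 − 18 + 3 = 38653 annual layers.
A: Extension rate ≈ 42600.8 / 38653 = 1.102 mm per year.
For B, 1.102 mm/year × 25351 years = 27936.8 mm.

27936.8 mm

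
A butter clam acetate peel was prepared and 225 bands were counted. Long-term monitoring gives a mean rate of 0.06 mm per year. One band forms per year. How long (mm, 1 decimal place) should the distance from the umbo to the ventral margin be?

The record spans 225 years at 0.06 mm per year.
Predicted length = 0.06 mm/year × 225 years = 13.5 mm.

13.5 mm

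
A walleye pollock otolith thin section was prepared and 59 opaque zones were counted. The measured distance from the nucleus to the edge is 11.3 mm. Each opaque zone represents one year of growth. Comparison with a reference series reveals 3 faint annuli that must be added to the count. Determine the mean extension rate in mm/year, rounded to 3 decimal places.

0.182 mm/year

Adjusted count: 59 + 3 = 62 opaque zones.
Mean rate = 11.3 mm / 62 years ≈ 0.182 mm/year.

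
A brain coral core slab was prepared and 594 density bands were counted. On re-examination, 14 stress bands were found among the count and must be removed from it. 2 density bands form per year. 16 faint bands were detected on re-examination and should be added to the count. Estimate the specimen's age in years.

298 years

After corrections the count is 594 − 14 + 16 = 596 density bands.
596 density bands at 2 per year is 596 / 2 = 298 years.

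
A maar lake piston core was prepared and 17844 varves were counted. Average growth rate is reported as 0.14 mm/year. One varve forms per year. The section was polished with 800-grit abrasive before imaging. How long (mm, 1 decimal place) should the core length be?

2498.2 mm

17844 years of growth are recorded.
17844 years at 0.14 mm/year gives 0.14 × 17844 = 2498.2 mm.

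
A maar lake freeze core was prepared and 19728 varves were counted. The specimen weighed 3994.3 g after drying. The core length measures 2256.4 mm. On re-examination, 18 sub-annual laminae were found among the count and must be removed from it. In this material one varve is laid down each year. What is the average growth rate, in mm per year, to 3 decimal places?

0.114 mm per year

After corrections the count is 19728 − 18 = 19710 varves.
2256.4 mm over 19710 years gives 2256.4 / 19710 ≈ 0.114 mm per year.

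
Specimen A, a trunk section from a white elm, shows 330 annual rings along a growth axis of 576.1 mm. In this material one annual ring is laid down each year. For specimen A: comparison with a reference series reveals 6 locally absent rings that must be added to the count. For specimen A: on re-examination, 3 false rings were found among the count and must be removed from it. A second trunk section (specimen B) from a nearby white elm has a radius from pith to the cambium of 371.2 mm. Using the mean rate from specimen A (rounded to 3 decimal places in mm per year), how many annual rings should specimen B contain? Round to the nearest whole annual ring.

215 annual rings

Specimen A: after corrections the count is 330 − 3 + 6 = 333 annual rings.
A: Mean rate = 576.1 mm / 333 years ≈ 1.730 mm per year.
For B, 371.2 / 1.730 = 214.57 years ≈ 215 annual rings.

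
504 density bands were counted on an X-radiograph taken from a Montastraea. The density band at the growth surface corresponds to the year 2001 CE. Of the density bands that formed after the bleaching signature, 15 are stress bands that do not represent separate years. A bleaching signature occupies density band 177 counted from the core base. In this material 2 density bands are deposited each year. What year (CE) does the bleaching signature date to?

The bleaching signature sits at density band 177 from the core base, so 504 − 177 = 327 density bands formed after it.
327 − 15 false = 312 true density bands after the bleaching signature.
312 density bands at 2 per year is 312 / 2 = 156 years.
Counting back 156 years from 2001 CE places the bleaching signature in 2001 − 156 = 1845 CE.

1845 CE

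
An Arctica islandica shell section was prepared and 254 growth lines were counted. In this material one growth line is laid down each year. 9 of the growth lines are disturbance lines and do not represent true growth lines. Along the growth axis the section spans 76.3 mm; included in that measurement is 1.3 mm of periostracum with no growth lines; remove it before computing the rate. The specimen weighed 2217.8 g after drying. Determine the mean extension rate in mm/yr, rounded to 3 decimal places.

True growth line count = 254 − 9 = 245.
Net length = 76.3 − 1.3 = 75.0 mm.
75.0 mm over 245 years gives 75.0 / 245 ≈ 0.306 mm/yr.

0.306 mm/yr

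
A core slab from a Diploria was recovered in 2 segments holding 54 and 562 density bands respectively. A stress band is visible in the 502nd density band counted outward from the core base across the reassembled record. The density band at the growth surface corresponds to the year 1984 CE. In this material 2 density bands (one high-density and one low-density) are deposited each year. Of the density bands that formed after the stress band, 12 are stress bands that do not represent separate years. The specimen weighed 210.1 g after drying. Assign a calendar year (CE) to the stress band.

1933 CE

Total density bands = 54 + 562 = 616.
The stress band sits at density band 502 from the core base, so 616 − 502 = 114 density bands formed after it.
114 − 12 false = 102 true density bands after the stress band.
102 density bands at 2 per year is 102 / 2 = 51 years.
Counting back 51 years from 1984 CE places the stress band in 1984 − 51 = 1933 CE.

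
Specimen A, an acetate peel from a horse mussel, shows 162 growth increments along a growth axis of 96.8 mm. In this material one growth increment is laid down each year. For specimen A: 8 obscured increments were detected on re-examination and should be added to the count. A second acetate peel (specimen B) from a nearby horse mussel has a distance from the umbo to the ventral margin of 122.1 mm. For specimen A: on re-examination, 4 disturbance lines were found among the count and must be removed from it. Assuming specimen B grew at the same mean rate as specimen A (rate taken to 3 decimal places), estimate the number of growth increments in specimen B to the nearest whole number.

Specimen A: correcting the raw count gives 162 − 4 + 8 = 166 true growth increments.
A: Mean rate = 96.8 mm / 166 years ≈ 0.583 mm per year.
For B, 122.1 / 0.583 = 209.43 years ≈ 209 growth increments.

209 growth increments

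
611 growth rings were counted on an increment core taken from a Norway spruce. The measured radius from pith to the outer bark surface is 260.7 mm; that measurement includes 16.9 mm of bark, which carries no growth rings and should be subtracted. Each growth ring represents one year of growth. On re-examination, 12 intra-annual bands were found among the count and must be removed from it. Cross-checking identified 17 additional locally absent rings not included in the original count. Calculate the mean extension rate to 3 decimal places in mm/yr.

0.396 mm/yr

Adjusted count: 611 − 12 + 17 = 616 growth rings.
Net length = 260.7 − 16.9 = 243.8 mm.
Mean rate = 243.8 mm / 616 years ≈ 0.396 mm/yr.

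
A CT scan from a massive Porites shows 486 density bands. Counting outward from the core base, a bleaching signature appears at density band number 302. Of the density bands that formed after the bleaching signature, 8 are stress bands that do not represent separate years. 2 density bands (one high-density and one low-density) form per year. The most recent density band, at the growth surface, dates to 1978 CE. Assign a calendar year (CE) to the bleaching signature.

1890 CE

The bleaching signature sits at density band 302 from the core base, so 486 − 302 = 184 density bands formed after it.
Excluding 8 false density bands: 184 − 8 = 176.
176 density bands at 2 per year is 176 / 2 = 88 years.
The density band at the growth surface is 1978 CE, so the bleaching signature dates to 1978 − 88 = 1890 CE.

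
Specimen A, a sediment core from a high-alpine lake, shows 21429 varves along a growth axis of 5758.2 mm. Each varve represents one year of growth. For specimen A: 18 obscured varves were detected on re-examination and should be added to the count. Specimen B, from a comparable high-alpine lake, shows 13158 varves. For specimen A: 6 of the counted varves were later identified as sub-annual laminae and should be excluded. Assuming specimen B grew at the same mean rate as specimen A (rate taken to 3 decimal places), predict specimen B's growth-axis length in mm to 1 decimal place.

Specimen A: after corrections the count is 21429 − 6 + 18 = 21441 varves.
A: Extension rate ≈ 5758.2 / 21441 = 0.269 mm per year.
B's length ≈ 0.269 × 13158 = 3539.5 mm.

3539.5 mm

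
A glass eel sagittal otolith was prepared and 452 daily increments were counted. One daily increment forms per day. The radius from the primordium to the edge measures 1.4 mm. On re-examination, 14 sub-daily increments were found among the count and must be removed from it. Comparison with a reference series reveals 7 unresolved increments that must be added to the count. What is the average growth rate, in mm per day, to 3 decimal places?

0.003 mm per day

After corrections the count is 452 − 14 + 7 = 445 daily increments.
1.4 mm over 445 days gives 1.4 / 445 ≈ 0.003 mm per day.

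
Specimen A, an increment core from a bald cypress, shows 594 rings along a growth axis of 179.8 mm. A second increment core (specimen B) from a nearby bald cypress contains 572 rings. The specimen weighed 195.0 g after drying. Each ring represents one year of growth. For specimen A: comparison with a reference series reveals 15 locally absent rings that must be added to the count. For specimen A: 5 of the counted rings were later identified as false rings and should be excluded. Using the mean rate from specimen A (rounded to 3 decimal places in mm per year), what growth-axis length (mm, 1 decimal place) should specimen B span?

170.5 mm

Specimen A: adjusted count: 594 − 5 + 15 = 604 rings.
A: Extension rate ≈ 179.8 / 604 = 0.298 mm/yr.
For B, 0.298 mm/year × 572 years = 170.5 mm.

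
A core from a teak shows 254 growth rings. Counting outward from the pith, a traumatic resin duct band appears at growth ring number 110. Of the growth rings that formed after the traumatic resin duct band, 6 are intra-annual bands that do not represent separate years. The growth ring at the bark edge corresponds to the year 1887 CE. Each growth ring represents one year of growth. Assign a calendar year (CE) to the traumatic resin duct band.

Between growth ring 110 and the bark edge there are 254 − 110 = 144 growth rings.
Removing the 6 false growth rings leaves 144 − 6 = 138 true growth rings beyond the traumatic resin duct band.
Counting back 138 years from 1887 CE places the traumatic resin duct band in 1887 − 138 = 1749 CE.

1749 CE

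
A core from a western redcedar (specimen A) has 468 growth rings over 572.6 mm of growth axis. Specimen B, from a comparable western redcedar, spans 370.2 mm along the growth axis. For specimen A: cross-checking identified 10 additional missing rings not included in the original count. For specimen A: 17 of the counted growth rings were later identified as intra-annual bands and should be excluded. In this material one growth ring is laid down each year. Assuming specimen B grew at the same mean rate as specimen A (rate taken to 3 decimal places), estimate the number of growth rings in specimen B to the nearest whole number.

298 growth rings

Specimen A: correcting the raw count gives 468 − 17 + 10 = 461 true growth rings.
A: Extension rate ≈ 572.6 / 461 = 1.242 mm/yr.
For B, 370.2 / 1.242 = 298.07 years ≈ 298 growth rings.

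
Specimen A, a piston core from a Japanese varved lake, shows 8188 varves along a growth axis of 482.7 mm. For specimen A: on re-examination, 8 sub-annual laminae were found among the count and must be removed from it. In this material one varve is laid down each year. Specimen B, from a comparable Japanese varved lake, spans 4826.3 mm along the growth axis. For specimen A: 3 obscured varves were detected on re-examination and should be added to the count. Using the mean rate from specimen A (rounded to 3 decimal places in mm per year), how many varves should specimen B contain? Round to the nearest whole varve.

Specimen A: after corrections the count is 8188 − 8 + 3 = 8183 varves.
A: Extension rate ≈ 482.7 / 8183 = 0.059 mm per year.
B spans 4826.3 / 0.059 = 81801.69 years ≈ 81802 varves.

81802 varves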